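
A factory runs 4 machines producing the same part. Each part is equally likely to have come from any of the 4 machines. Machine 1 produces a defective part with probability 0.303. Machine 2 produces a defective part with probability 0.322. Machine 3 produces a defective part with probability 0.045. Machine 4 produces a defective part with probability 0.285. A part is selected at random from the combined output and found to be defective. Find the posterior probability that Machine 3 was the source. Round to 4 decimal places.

Posterior probability ≈ 0.0471

Tabulate prior·likelihood by source: [1] prior 0.25, lik 0.303, product 0.07575; [2] prior 0.25, lik 0.322, product 0.08050; [3] prior 0.25, lik 0.045, product 0.01125; [4] prior 0.25, lik 0.285, product 0.07125.
Normalizing constant = 0.23875; the posterior for Machine 3 is its product over the sum, 0.01125/0.23875 = 0.0471.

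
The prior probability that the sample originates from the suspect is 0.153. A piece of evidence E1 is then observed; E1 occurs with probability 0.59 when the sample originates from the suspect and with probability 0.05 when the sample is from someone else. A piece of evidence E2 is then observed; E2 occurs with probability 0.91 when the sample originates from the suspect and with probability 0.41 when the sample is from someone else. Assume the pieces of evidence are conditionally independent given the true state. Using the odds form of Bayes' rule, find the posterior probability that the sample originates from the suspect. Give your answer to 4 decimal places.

Prior odds = 0.153/(1−0.153) = 0.18064. In log-odds, ln(0.18064) = -1.7113.
Add log likelihood ratios: ln(11.800) + ln(2.2195) = 3.2654.
Posterior log-odds = 1.5541, so posterior odds = exp(1.5541) = 4.7309. Converting, P(H|E) = 4.7309/5.7309 = 0.8255.

Posterior probability ≈ 0.8255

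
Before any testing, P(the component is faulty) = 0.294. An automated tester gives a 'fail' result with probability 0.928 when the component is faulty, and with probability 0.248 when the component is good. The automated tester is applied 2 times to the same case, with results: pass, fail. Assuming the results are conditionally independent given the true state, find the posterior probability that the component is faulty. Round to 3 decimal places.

Posterior P(H) ≈ 0.130

With H the event that the component is faulty, the joint likelihood of the observed sequence is P(data|H) = 0.072·0.928 = 0.066816 and P(data|¬H) = 0.752·0.248 = 0.18650.
Bayes: P(H|data) = 0.294·0.066816 / (0.294·0.066816 + 0.706·0.18650) = 0.019644/0.15131 = 0.1298.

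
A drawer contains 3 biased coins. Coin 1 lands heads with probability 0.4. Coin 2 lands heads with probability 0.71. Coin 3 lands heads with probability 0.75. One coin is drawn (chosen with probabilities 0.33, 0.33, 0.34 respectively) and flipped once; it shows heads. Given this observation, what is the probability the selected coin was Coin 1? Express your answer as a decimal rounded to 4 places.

Posterior probability ≈ 0.2125

Tabulate prior·likelihood by source: [1] prior 0.33, lik 0.4, product 0.1320; [2] prior 0.33, lik 0.71, product 0.2343; [3] prior 0.34, lik 0.75, product 0.2550.
Normalizing constant = 0.62130; the posterior for Coin 1 is its product over the sum, 0.1320/0.62130 = 0.2125.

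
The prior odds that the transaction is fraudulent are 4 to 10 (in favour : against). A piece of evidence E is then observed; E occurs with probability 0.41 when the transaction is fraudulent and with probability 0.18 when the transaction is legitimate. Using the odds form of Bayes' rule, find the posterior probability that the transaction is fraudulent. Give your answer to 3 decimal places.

Prior odds = 4/10 = 0.40000. In log-odds, ln(0.40000) = -0.91629.
Add log likelihood ratio: ln(2.2778) = 0.82320.
Posterior log-odds = -0.093090, so posterior odds = exp(-0.093090) = 0.91111. Converting, P(H|E) = 0.91111/1.9111 = 0.477.

Posterior probability ≈ 0.477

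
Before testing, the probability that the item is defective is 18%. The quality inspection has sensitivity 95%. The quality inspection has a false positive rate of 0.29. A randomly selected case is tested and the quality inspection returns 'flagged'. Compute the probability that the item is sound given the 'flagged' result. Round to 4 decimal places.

P(¬H | E) ≈ 0.5817

Let H be the event that the item is defective. P(H) = 0.18, so P(¬H) = 0.82. With E the 'flagged' result, P(E|H) = 0.95 and P(E|¬H) = 0.29.
P(E) = 0.95·0.18 + 0.29·0.82 = 0.17100 + 0.23780 = 0.40880.
By Bayes' theorem, P(H|E) = 0.17100 / 0.40880 = 0.4183. Hence P(¬H|E) = 1 − 0.4183 = 0.5817.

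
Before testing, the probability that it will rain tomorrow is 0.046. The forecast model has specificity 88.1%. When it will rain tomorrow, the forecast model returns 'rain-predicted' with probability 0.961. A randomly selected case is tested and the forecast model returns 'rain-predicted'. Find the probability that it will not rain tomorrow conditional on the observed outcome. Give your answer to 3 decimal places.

P(¬H | E) ≈ 0.720

Let H be the event that it will rain tomorrow. P(H) = 0.046, so P(¬H) = 0.954. With E the 'rain-predicted' result, P(E|H) = 0.961 and P(E|¬H) = 0.119.
P(E) = 0.961·0.046 + 0.119·0.954 = 0.044206 + 0.11353 = 0.15773.
By Bayes' theorem, P(H|E) = 0.044206 / 0.15773 = 0.280. Hence P(¬H|E) = 1 − 0.280 = 0.720.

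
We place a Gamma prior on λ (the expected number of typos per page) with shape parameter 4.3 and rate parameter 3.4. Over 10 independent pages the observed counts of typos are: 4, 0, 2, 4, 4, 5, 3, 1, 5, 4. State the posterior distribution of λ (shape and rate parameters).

Posterior: Gamma(shape=36.3, rate=13.4)

The Poisson likelihood adds the total count to the shape and the number of exposure periods to the rate. Here ∑xᵢ = 32 and n = 10, so shape 4.3→36.3 and rate 3.4→13.4.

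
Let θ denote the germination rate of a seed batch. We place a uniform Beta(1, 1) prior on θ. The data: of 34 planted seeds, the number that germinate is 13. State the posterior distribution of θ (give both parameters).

Observing 13 successes and 21 failures updates Beta(1, 1) by adding the success and failure counts to the two shape parameters: α = 1+13 = 14, β = 1+21 = 22.

Posterior: Beta(14, 22)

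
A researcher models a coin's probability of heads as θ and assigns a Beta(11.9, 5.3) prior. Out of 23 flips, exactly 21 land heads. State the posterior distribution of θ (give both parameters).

Posterior: Beta(32.9, 7.3)

Observing 21 successes and 2 failures updates Beta(11.9, 5.3) by adding the success and failure counts to the two shape parameters: α = 11.9+21 = 32.9, β = 5.3+2 = 7.3.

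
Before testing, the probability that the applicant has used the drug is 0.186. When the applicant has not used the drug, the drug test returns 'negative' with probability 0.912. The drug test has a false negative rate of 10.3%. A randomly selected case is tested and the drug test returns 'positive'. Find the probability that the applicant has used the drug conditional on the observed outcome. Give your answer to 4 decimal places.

Let H be the event that the applicant has used the drug. P(H) = 0.186, so P(¬H) = 0.814. With E the 'positive' result, P(E|H) = 0.897 and P(E|¬H) = 0.088.
P(E) = 0.897·0.186 + 0.088·0.814 = 0.16684 + 0.071632 = 0.23847.
By Bayes' theorem, P(H|E) = 0.16684 / 0.23847 = 0.6996.

P(H | E) ≈ 0.6996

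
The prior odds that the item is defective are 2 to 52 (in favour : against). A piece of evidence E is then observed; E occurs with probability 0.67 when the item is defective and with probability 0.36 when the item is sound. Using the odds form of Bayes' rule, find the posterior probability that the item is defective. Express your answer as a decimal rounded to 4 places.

Prior odds = 2/52 = 0.038462. In log-odds, ln(0.038462) = -3.2581.
Add log likelihood ratio: ln(1.8611) = 0.62117.
Posterior log-odds = -2.6369, so posterior odds = exp(-2.6369) = 0.071581. Converting, P(H|E) = 0.071581/1.0716 = 0.0668.

Posterior probability ≈ 0.0668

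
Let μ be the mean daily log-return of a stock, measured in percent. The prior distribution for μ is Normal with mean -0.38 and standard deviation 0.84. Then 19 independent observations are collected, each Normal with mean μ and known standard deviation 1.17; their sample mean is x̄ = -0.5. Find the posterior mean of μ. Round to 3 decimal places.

Prior precision 1/τ₀² = 1/0.84² = 1.41723; data precision n/σ² = 19/1.17² = 13.8798.
Posterior precision = 1.41723 + 13.8798 = 15.2970.
Posterior mean = (1.41723·-0.38 + 13.8798·-0.5) / 15.2970 = -0.489.

Posterior mean ≈ -0.489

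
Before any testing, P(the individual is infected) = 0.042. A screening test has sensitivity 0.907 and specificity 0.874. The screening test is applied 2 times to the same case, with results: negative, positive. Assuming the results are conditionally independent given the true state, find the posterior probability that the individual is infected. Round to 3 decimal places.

Posterior P(H) ≈ 0.032

With H the event that the individual is infected, the joint likelihood of the observed sequence is P(data|H) = 0.093·0.907 = 0.084351 and P(data|¬H) = 0.874·0.126 = 0.11012.
Bayes: P(H|data) = 0.042·0.084351 / (0.042·0.084351 + 0.958·0.11012) = 0.0035427/0.10904 = 0.0325.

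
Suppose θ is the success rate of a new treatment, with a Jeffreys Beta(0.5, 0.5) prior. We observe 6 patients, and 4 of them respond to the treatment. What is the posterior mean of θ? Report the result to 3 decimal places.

Posterior mean ≈ 0.643

Observing 4 successes and 2 failures updates Beta(0.5, 0.5) by adding the success and failure counts to the two shape parameters: α = 0.5+4 = 4.5, β = 0.5+2 = 2.5.
E[θ | data] = 4.5/(4.5+2.5) = 0.643.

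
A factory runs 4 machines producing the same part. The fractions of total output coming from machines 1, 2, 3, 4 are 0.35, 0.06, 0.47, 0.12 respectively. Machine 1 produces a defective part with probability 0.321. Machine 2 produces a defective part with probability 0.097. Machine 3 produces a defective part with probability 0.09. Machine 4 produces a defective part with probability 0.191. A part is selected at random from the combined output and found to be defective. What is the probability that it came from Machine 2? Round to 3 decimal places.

P(defective|M1) = 0.321; P(defective|M2) = 0.097; P(defective|M3) = 0.09; P(defective|M4) = 0.191.
Prior × likelihood for each source: 0.35·0.321=0.1123, 0.06·0.097=0.005820, 0.47·0.09=0.04230, 0.12·0.191=0.02292. Summing gives P(defective) = 0.18339.
P(Machine 2 | defective) = 0.005820 / 0.18339 = 0.032.

Posterior probability ≈ 0.032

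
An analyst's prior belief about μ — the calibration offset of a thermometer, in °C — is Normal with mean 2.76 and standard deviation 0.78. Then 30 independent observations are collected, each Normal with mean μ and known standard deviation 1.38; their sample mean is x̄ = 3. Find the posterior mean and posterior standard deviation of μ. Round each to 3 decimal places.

Posterior mean ≈ 2.977; posterior SD ≈ 0.240

Prior precision 1/τ₀² = 1/0.78² = 1.64366; data precision n/σ² = 30/1.38² = 15.7530.
Posterior precision = 1.64366 + 15.7530 = 17.3966, giving posterior SD = 1/√17.3966 = 0.240.
Posterior mean = (1.64366·2.76 + 15.7530·3) / 17.3966 = 2.977.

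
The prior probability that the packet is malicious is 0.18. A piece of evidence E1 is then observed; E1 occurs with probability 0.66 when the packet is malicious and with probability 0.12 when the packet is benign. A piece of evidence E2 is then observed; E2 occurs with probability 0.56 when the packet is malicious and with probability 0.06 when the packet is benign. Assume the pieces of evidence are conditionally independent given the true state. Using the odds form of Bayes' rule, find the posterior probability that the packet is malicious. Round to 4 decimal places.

Posterior probability ≈ 0.9185

Prior odds = 0.18/(1−0.18) = 0.21951.
Likelihood ratio for E1 = 0.66/0.12 = 5.5000.
Likelihood ratio for E2 = 0.56/0.06 = 9.3333.
Posterior odds = prior odds × LR₁ × LR₂ = 11.268.
Posterior probability = odds/(1+odds) = 11.268/12.268 = 0.9185.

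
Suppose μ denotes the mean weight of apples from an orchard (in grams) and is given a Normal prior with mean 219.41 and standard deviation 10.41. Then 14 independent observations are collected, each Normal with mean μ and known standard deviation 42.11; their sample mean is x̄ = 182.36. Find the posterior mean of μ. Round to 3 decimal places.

Prior precision 1/τ₀² = 1/10.41² = 0.00922781; data precision n/σ² = 14/42.11² = 0.00789510.
Posterior precision = 0.00922781 + 0.00789510 = 0.0171229.
Posterior mean = (0.00922781·219.41 + 0.00789510·182.36) / 0.0171229 = 202.327.

Posterior mean ≈ 202.327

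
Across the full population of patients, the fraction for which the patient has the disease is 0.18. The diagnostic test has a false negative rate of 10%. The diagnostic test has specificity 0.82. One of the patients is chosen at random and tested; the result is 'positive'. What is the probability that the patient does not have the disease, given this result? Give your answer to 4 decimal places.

Write H for 'the patient has the disease'. Prior odds H:¬H = 0.18/0.82 = 0.21951. For the 'positive' outcome, the likelihood ratio is 0.9/0.18 = 5.0000.
Posterior odds = 0.21951 × 5.0000 = 1.0976, so P(H|E) = 1.0976/(1+1.0976) = 0.5233. Then P(¬H|E) = 1 − 0.5233 = 0.4767.

P(¬H | E) ≈ 0.4767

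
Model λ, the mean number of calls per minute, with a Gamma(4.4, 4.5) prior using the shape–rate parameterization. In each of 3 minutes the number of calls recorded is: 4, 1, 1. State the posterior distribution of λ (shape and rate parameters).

Total count ∑xᵢ = 6 over n = 3 minutes.
Gamma is conjugate to the Poisson likelihood: posterior is Gamma(shape = 4.4+6 = 10.4, rate = 4.5+3 = 7.5).

Posterior: Gamma(shape=10.4, rate=7.5)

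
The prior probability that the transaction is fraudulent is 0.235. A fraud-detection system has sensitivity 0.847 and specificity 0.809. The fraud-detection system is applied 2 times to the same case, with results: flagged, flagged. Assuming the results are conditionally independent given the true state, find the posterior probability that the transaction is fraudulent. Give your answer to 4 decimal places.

Posterior P(H) ≈ 0.8580

With H the event that the transaction is fraudulent, the joint likelihood of the observed sequence is P(data|H) = 0.847·0.847 = 0.71741 and P(data|¬H) = 0.191·0.191 = 0.036481.
Bayes: P(H|data) = 0.235·0.71741 / (0.235·0.71741 + 0.765·0.036481) = 0.16859/0.19650 = 0.8580.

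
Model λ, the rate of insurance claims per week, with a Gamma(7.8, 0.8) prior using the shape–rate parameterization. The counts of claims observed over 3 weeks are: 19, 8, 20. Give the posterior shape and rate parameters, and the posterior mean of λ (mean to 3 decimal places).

Posterior: Gamma(shape=54.8, rate=3.8); mean ≈ 14.421

Total count ∑xᵢ = 47 over n = 3 weeks.
Gamma is conjugate to the Poisson likelihood: posterior is Gamma(shape = 7.8+47 = 54.8, rate = 0.8+3 = 3.8).
Posterior mean = shape/rate = 54.8/3.8 = 14.421.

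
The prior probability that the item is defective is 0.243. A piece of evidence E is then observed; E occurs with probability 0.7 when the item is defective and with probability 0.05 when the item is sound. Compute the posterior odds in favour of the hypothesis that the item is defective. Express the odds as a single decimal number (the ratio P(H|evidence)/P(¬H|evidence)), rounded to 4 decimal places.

Posterior odds ≈ 4.4941

Prior odds = 0.243/(1−0.243) = 0.32100.
Likelihood ratio for E = 0.7/0.05 = 14.000.
Posterior odds = prior odds × LR = 4.4941.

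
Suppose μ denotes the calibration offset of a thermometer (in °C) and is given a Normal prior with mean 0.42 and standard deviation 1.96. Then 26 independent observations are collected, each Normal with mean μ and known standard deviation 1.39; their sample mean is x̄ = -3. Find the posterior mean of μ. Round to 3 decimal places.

Prior precision 1/τ₀² = 1/1.96² = 0.260308; data precision n/σ² = 26/1.39² = 13.4569.
Posterior precision = 0.260308 + 13.4569 = 13.7172.
Posterior mean = (0.260308·0.42 + 13.4569·-3) / 13.7172 = -2.935.

Posterior mean ≈ -2.935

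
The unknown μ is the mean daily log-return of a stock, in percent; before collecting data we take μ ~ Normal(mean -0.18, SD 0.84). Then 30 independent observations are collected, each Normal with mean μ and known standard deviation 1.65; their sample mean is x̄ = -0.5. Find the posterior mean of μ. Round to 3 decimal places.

Prior precision 1/τ₀² = 1/0.84² = 1.41723; data precision n/σ² = 30/1.65² = 11.0193.
Posterior precision = 1.41723 + 11.0193 = 12.4365.
Posterior mean = (1.41723·-0.18 + 11.0193·-0.5) / 12.4365 = -0.464.

Posterior mean ≈ -0.464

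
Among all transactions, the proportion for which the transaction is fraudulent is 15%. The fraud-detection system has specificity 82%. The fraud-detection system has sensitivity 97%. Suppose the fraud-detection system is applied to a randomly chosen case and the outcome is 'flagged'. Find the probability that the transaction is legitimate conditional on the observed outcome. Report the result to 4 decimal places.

P(¬H | E) ≈ 0.5126

Write H for 'the transaction is fraudulent'. Prior odds H:¬H = 0.15/0.85 = 0.17647. For the 'flagged' outcome, the likelihood ratio is 0.97/0.18 = 5.3889.
Posterior odds = 0.17647 × 5.3889 = 0.95098, so P(H|E) = 0.95098/(1+0.95098) = 0.4874. Then P(¬H|E) = 1 − 0.4874 = 0.5126.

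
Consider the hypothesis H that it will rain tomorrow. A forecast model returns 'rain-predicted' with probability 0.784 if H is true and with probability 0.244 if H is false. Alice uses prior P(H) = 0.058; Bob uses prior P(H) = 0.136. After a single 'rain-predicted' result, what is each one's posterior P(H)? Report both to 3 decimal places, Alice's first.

The likelihood ratio for a 'rain-predicted' result is 0.784/0.244 = 3.2131.
Alice: prior odds 0.058/0.942 = 0.061571; posterior odds 0.19784; posterior probability 0.165.
Bob: prior odds 0.136/0.864 = 0.15741; posterior odds 0.50577; posterior probability 0.336.

Alice: 0.165; Bob: 0.336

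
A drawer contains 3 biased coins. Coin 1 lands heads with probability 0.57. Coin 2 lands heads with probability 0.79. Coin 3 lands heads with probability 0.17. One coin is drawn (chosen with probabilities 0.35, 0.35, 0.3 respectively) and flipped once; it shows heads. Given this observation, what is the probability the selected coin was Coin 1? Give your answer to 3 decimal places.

Posterior probability ≈ 0.379

P(heads|C1) = 0.57; P(heads|C2) = 0.79; P(heads|C3) = 0.17.
Prior × likelihood for each source: 0.35·0.57=0.1995, 0.35·0.79=0.2765, 0.3·0.17=0.05100. Summing gives P(heads) = 0.52700.
P(Coin 1 | heads) = 0.1995 / 0.52700 = 0.379.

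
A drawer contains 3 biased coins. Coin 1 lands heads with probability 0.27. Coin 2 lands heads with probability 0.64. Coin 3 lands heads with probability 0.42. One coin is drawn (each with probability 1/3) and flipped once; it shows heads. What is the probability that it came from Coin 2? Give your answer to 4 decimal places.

P(heads|C1) = 0.27; P(heads|C2) = 0.64; P(heads|C3) = 0.42.
Prior × likelihood for each source: 0.333333·0.27=0.09000, 0.333333·0.64=0.2133, 0.333333·0.42=0.1400. Summing gives P(heads) = 0.44333.
P(Coin 2 | heads) = 0.2133 / 0.44333 = 0.4812.

Posterior probability ≈ 0.4812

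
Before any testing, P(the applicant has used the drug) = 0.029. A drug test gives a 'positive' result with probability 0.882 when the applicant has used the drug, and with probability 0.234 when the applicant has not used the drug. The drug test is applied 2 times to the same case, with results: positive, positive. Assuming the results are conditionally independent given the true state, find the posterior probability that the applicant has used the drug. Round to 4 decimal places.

Posterior P(H) ≈ 0.2979

With H the event that the applicant has used the drug, the joint likelihood of the observed sequence is P(data|H) = 0.882·0.882 = 0.77792 and P(data|¬H) = 0.234·0.234 = 0.054756.
Bayes: P(H|data) = 0.029·0.77792 / (0.029·0.77792 + 0.971·0.054756) = 0.022560/0.075728 = 0.2979.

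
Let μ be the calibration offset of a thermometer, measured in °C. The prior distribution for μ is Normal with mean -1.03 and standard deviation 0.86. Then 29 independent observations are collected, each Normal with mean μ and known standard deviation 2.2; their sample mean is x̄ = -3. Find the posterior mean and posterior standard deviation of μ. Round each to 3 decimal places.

With known σ, the Normal prior is conjugate. Weight on the data is w = (n/σ²)/(n/σ² + 1/τ₀²) = 5.99174/(5.99174+1.35208) = 0.81589.
Posterior mean = w·x̄ + (1−w)·μ₀ = 0.81589·-3 + 0.18411·-1.03 = -2.637. Posterior variance = 1/(5.99174+1.35208) = 0.136169, so SD = 0.369.

Posterior mean ≈ -2.637; posterior SD ≈ 0.369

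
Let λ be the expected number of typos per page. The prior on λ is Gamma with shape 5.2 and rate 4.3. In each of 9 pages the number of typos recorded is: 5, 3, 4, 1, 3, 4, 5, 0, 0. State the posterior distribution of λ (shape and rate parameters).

Posterior: Gamma(shape=30.2, rate=13.3)

The Poisson likelihood adds the total count to the shape and the number of exposure periods to the rate. Here ∑xᵢ = 25 and n = 9, so shape 5.2→30.2 and rate 4.3→13.3.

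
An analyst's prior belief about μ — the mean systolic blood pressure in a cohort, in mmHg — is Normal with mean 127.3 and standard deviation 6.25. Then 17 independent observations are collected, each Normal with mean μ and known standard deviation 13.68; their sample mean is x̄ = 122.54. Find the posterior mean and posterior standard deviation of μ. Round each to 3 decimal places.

With known σ, the Normal prior is conjugate. Weight on the data is w = (n/σ²)/(n/σ² + 1/τ₀²) = 0.0908399/(0.0908399+0.0256000) = 0.78014.
Posterior mean = w·x̄ + (1−w)·μ₀ = 0.78014·122.54 + 0.21986·127.3 = 123.587. Posterior variance = 1/(0.0908399+0.0256000) = 8.58812, so SD = 2.931.

Posterior mean ≈ 123.587; posterior SD ≈ 2.931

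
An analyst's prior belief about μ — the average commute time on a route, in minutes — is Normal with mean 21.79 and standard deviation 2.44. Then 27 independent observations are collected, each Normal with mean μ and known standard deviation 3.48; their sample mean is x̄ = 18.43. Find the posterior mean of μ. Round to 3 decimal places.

Posterior mean ≈ 18.665

Prior precision 1/τ₀² = 1/2.44² = 0.167966; data precision n/σ² = 27/3.48² = 2.22949.
Posterior precision = 0.167966 + 2.22949 = 2.39745.
Posterior mean = (0.167966·21.79 + 2.22949·18.43) / 2.39745 = 18.665.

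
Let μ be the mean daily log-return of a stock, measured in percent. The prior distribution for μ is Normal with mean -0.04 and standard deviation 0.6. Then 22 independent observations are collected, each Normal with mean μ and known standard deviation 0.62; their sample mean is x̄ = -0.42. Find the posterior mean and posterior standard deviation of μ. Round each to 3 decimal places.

With known σ, the Normal prior is conjugate. Weight on the data is w = (n/σ²)/(n/σ² + 1/τ₀²) = 57.2320/(57.2320+2.77778) = 0.95371.
Posterior mean = w·x̄ + (1−w)·μ₀ = 0.95371·-0.42 + 0.046289·-0.04 = -0.402. Posterior variance = 1/(57.2320+2.77778) = 0.0166639, so SD = 0.129.

Posterior mean ≈ -0.402; posterior SD ≈ 0.129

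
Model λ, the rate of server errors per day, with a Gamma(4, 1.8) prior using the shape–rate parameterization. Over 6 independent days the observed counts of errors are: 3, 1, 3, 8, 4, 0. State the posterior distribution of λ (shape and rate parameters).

The Poisson likelihood adds the total count to the shape and the number of exposure periods to the rate. Here ∑xᵢ = 19 and n = 6, so shape 4→23 and rate 1.8→7.8.

Posterior: Gamma(shape=23, rate=7.8)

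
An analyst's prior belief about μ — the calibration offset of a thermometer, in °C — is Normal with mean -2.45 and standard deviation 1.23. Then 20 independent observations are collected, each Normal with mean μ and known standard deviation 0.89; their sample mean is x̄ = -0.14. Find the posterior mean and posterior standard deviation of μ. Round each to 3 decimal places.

Prior precision 1/τ₀² = 1/1.23² = 0.660982; data precision n/σ² = 20/0.89² = 25.2493.
Posterior precision = 0.660982 + 25.2493 = 25.9103, giving posterior SD = 1/√25.9103 = 0.196.
Posterior mean = (0.660982·-2.45 + 25.2493·-0.14) / 25.9103 = -0.199.

Posterior mean ≈ -0.199; posterior SD ≈ 0.196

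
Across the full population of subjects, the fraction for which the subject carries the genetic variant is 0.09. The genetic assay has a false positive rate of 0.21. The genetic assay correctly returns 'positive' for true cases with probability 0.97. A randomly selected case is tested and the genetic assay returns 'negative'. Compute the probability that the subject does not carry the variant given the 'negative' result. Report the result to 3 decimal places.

Let H be the event that the subject carries the genetic variant. P(H) = 0.09, so P(¬H) = 0.91. With E the 'negative' result, P(E|H) = 0.03 and P(E|¬H) = 0.79.
P(E) = 0.03·0.09 + 0.79·0.91 = 0.0027000 + 0.71890 = 0.72160.
By Bayes' theorem, P(H|E) = 0.0027000 / 0.72160 = 0.004. Hence P(¬H|E) = 1 − 0.004 = 0.996.

P(¬H | E) ≈ 0.996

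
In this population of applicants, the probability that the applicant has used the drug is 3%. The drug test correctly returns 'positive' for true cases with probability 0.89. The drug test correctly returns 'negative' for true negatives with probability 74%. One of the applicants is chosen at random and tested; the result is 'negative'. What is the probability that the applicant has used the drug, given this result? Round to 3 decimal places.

Let H be the event that the applicant has used the drug. P(H) = 0.03, so P(¬H) = 0.97. With E the 'negative' result, P(E|H) = 0.11 and P(E|¬H) = 0.74.
P(E) = 0.11·0.03 + 0.74·0.97 = 0.0033000 + 0.71780 = 0.72110.
By Bayes' theorem, P(H|E) = 0.0033000 / 0.72110 = 0.005.

P(H | E) ≈ 0.005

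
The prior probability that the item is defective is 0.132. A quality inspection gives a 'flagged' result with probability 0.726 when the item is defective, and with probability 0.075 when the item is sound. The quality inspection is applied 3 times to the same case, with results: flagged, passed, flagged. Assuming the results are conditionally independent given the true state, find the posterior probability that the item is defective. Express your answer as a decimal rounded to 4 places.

With H the event that the item is defective, the joint likelihood of the observed sequence is P(data|H) = 0.726·0.274·0.726 = 0.14442 and P(data|¬H) = 0.075·0.925·0.075 = 0.0052031.
Bayes: P(H|data) = 0.132·0.14442 / (0.132·0.14442 + 0.868·0.0052031) = 0.019063/0.023580 = 0.8085.

Posterior P(H) ≈ 0.8085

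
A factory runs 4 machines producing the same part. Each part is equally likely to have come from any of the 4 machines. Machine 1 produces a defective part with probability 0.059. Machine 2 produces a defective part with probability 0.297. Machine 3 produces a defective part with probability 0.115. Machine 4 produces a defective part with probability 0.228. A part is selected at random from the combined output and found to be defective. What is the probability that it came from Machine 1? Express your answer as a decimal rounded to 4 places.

Tabulate prior·likelihood by source: [1] prior 0.25, lik 0.059, product 0.01475; [2] prior 0.25, lik 0.297, product 0.07425; [3] prior 0.25, lik 0.115, product 0.02875; [4] prior 0.25, lik 0.228, product 0.05700.
Normalizing constant = 0.17475; the posterior for Machine 1 is its product over the sum, 0.01475/0.17475 = 0.0844.

Posterior probability ≈ 0.0844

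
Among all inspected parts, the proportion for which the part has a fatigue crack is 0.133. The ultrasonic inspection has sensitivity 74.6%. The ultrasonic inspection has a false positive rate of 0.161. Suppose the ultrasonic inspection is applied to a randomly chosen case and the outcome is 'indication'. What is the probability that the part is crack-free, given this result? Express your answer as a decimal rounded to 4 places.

P(¬H | E) ≈ 0.5845

Let H be the event that the part has a fatigue crack. P(H) = 0.133, so P(¬H) = 0.867. With E the 'indication' result, P(E|H) = 0.746 and P(E|¬H) = 0.161.
P(E) = 0.746·0.133 + 0.161·0.867 = 0.099218 + 0.13959 = 0.23880.
By Bayes' theorem, P(H|E) = 0.099218 / 0.23880 = 0.4155. Hence P(¬H|E) = 1 − 0.4155 = 0.5845.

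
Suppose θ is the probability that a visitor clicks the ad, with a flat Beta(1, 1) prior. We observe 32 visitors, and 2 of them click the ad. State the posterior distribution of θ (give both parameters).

Posterior: Beta(3, 31)

The binomial likelihood is conjugate to the Beta prior: with 2 successes and 30 failures, the posterior is Beta(1+2, 1+30) = Beta(3, 31).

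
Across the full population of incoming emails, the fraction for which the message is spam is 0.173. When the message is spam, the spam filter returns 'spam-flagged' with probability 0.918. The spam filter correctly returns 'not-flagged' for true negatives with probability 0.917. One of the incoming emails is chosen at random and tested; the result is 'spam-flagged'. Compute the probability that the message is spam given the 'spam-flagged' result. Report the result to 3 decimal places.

Write H for 'the message is spam'. Prior odds H:¬H = 0.173/0.827 = 0.20919. For the 'spam-flagged' outcome, the likelihood ratio is 0.918/0.083 = 11.060.
Posterior odds = 0.20919 × 11.060 = 2.3137, so P(H|E) = 2.3137/(1+2.3137) = 0.698.

P(H | E) ≈ 0.698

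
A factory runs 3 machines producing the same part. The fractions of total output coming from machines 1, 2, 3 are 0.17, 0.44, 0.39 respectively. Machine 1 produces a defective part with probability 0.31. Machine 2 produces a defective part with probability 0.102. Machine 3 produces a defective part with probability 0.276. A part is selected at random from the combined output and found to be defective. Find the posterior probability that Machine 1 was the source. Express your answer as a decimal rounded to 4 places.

P(defective|M1) = 0.31; P(defective|M2) = 0.102; P(defective|M3) = 0.276.
Prior × likelihood for each source: 0.17·0.31=0.05270, 0.44·0.102=0.04488, 0.39·0.276=0.1076. Summing gives P(defective) = 0.20522.
P(Machine 1 | defective) = 0.05270 / 0.20522 = 0.2568.

Posterior probability ≈ 0.2568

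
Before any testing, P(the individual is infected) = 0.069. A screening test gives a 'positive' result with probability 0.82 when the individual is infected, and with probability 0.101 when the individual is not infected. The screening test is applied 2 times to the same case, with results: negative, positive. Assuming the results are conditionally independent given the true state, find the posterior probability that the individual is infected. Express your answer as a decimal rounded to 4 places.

Posterior P(H) ≈ 0.1075

Let H be the event that the individual is infected; start with P(H) = 0.069. P('positive'|H) = 0.82, P('positive'|¬H) = 0.101.
Update on result 1 ('negative'): P(H) ← 0.18·0.0690 / (0.18·0.0690 + 0.899·0.9310) = 0.012420/0.84939 = 0.0146.
Update on result 2 ('positive'): P(H) ← 0.82·0.0146 / (0.82·0.0146 + 0.101·0.9854) = 0.011990/0.11151 = 0.1075.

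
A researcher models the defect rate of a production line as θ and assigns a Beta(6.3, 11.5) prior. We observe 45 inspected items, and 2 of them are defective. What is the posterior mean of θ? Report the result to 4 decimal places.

Observing 2 successes and 43 failures updates Beta(6.3, 11.5) by adding the success and failure counts to the two shape parameters: α = 6.3+2 = 8.3, β = 11.5+43 = 54.5.
Posterior mean = α/(α+β) = 8.3/62.8 = 0.1322.

Posterior mean ≈ 0.1322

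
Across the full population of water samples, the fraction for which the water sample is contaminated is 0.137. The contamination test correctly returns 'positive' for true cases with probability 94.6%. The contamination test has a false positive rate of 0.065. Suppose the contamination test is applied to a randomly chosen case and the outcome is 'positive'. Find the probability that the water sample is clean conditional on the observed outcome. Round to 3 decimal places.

Let H be the event that the water sample is contaminated. P(H) = 0.137, so P(¬H) = 0.863. With E the 'positive' result, P(E|H) = 0.946 and P(E|¬H) = 0.065.
P(E) = 0.946·0.137 + 0.065·0.863 = 0.12960 + 0.056095 = 0.18570.
By Bayes' theorem, P(H|E) = 0.12960 / 0.18570 = 0.698. Hence P(¬H|E) = 1 − 0.698 = 0.302.

P(¬H | E) ≈ 0.302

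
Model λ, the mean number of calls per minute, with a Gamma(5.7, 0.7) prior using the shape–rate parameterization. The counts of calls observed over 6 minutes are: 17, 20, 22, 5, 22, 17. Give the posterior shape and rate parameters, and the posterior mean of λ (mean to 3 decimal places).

Posterior: Gamma(shape=108.7, rate=6.7); mean ≈ 16.224

The Poisson likelihood adds the total count to the shape and the number of exposure periods to the rate. Here ∑xᵢ = 103 and n = 6, so shape 5.7→108.7 and rate 0.7→6.7.
E[λ | data] = 108.7/6.7 = 16.224.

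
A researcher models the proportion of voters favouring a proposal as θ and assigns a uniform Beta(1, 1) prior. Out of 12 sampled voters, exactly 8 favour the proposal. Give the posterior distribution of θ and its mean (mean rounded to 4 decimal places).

The binomial likelihood is conjugate to the Beta prior: with 8 successes and 4 failures, the posterior is Beta(1+8, 1+4) = Beta(9, 5).
Posterior mean = α/(α+β) = 9/14 = 0.6429.

Posterior: Beta(9, 5); mean ≈ 0.6429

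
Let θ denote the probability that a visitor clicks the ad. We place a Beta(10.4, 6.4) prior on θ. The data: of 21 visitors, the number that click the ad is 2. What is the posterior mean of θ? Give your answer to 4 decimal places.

The binomial likelihood is conjugate to the Beta prior: with 2 successes and 19 failures, the posterior is Beta(10.4+2, 6.4+19) = Beta(12.4, 25.4).
Posterior mean = α/(α+β) = 12.4/37.8 = 0.3280.

Posterior mean ≈ 0.3280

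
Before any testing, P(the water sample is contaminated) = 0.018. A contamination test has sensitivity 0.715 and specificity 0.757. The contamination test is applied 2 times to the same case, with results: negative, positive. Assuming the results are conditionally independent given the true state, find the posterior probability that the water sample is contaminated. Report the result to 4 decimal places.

With H the event that the water sample is contaminated, the joint likelihood of the observed sequence is P(data|H) = 0.285·0.715 = 0.20377 and P(data|¬H) = 0.757·0.243 = 0.18395.
Bayes: P(H|data) = 0.018·0.20377 / (0.018·0.20377 + 0.982·0.18395) = 0.0036679/0.18431 = 0.0199.

Posterior P(H) ≈ 0.0199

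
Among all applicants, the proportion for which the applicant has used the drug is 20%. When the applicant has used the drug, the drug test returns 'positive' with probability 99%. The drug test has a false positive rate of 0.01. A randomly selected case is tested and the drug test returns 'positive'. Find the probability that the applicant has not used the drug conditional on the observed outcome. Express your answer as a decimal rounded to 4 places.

Write H for 'the applicant has used the drug'. Prior odds H:¬H = 0.2/0.8 = 0.25000. For the 'positive' outcome, the likelihood ratio is 0.99/0.01 = 99.000.
Posterior odds = 0.25000 × 99.000 = 24.750, so P(H|E) = 24.750/(1+24.750) = 0.9612. Then P(¬H|E) = 1 − 0.9612 = 0.0388.

P(¬H | E) ≈ 0.0388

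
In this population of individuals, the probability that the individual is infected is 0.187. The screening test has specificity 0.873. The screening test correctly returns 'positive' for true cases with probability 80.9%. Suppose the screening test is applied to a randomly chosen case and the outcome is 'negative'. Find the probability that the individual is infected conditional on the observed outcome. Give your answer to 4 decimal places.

P(H | E) ≈ 0.0479

Write H for 'the individual is infected'. Prior odds H:¬H = 0.187/0.813 = 0.23001. For the 'negative' outcome, the likelihood ratio is 0.191/0.873 = 0.21879.
Posterior odds = 0.23001 × 0.21879 = 0.050323, so P(H|E) = 0.050323/(1+0.050323) = 0.0479.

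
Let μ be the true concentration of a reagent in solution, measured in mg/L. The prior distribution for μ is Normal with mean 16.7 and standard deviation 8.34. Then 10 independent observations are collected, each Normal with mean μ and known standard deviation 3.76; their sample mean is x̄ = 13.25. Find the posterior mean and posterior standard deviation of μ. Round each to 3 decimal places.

Posterior mean ≈ 13.319; posterior SD ≈ 1.177

Prior precision 1/τ₀² = 1/8.34² = 0.0143770; data precision n/σ² = 10/3.76² = 0.707334.
Posterior precision = 0.0143770 + 0.707334 = 0.721711, giving posterior SD = 1/√0.721711 = 1.177.
Posterior mean = (0.0143770·16.7 + 0.707334·13.25) / 0.721711 = 13.319.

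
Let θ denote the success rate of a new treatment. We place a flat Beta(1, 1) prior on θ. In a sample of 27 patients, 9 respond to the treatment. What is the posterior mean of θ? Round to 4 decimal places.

The binomial likelihood is conjugate to the Beta prior: with 9 successes and 18 failures, the posterior is Beta(1+9, 1+18) = Beta(10, 19).
Posterior mean = α/(α+β) = 10/29 = 0.3448.

Posterior mean ≈ 0.3448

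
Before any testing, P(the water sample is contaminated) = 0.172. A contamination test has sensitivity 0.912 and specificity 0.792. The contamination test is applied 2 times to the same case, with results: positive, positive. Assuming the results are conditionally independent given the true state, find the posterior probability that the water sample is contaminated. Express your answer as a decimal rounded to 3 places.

Posterior P(H) ≈ 0.800

With H the event that the water sample is contaminated, the joint likelihood of the observed sequence is P(data|H) = 0.912·0.912 = 0.83174 and P(data|¬H) = 0.208·0.208 = 0.043264.
Bayes: P(H|data) = 0.172·0.83174 / (0.172·0.83174 + 0.828·0.043264) = 0.14306/0.17888 = 0.7997.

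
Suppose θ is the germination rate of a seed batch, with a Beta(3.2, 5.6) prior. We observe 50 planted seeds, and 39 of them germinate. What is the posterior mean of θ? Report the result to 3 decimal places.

Posterior mean ≈ 0.718

The binomial likelihood is conjugate to the Beta prior: with 39 successes and 11 failures, the posterior is Beta(3.2+39, 5.6+11) = Beta(42.2, 16.6).
E[θ | data] = 42.2/(42.2+16.6) = 0.718.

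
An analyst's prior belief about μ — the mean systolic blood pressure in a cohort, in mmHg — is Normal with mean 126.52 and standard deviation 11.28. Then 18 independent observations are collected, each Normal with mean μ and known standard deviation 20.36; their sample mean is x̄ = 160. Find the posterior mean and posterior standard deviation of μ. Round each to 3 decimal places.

Prior precision 1/τ₀² = 1/11.28² = 0.00785926; data precision n/σ² = 18/20.36² = 0.0434227.
Posterior precision = 0.00785926 + 0.0434227 = 0.0512820, giving posterior SD = 1/√0.0512820 = 4.416.
Posterior mean = (0.00785926·126.52 + 0.0434227·160) / 0.0512820 = 154.869.

Posterior mean ≈ 154.869; posterior SD ≈ 4.416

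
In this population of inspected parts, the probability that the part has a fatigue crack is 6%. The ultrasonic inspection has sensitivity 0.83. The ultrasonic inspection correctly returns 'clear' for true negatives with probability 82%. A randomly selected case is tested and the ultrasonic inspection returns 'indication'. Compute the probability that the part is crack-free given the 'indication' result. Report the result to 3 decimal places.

Write H for 'the part has a fatigue crack'. Prior odds H:¬H = 0.06/0.94 = 0.063830. For the 'indication' outcome, the likelihood ratio is 0.83/0.18 = 4.6111.
Posterior odds = 0.063830 × 4.6111 = 0.29433, so P(H|E) = 0.29433/(1+0.29433) = 0.227. Then P(¬H|E) = 1 − 0.227 = 0.773.

P(¬H | E) ≈ 0.773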